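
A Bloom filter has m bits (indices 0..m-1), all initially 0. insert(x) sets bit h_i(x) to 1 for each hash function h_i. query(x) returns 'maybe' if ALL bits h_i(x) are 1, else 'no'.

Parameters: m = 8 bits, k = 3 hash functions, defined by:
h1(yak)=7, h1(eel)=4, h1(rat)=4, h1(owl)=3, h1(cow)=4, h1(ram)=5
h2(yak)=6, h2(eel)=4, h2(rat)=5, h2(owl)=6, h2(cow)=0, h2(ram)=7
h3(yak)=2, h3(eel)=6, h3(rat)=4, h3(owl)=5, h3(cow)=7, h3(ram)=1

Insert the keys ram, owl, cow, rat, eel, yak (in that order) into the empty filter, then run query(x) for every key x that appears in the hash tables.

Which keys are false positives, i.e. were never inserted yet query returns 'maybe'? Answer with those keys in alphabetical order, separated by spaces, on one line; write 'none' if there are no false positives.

Answer: none

Derivation:
Start: bits=00000000
After insert 'ram': sets bits 1 5 7 -> bits=01000101
After insert 'owl': sets bits 3 5 6 -> bits=01010111
After insert 'cow': sets bits 0 4 7 -> bits=11011111
After insert 'rat': sets bits 4 5 -> bits=11011111
After insert 'eel': sets bits 4 6 -> bits=11011111
After insert 'yak': sets bits 2 6 7 -> bits=11111111
Not inserted: (none) — query each against bits=11111111:
False positives (alphabetical): none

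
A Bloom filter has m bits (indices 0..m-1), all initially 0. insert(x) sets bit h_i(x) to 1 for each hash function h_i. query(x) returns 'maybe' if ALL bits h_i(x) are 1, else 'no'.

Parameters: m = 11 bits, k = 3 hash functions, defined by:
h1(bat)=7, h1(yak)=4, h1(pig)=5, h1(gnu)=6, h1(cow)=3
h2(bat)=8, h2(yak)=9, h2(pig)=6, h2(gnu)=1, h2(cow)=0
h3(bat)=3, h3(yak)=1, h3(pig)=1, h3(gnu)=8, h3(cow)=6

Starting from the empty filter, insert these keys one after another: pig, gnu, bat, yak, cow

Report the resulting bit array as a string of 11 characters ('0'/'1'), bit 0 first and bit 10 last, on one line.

Answer: 11011111110

Derivation:
Start: bits=00000000000
After insert 'pig': sets bits 1 5 6 -> bits=01000110000
After insert 'gnu': sets bits 1 6 8 -> bits=01000110100
After insert 'bat': sets bits 3 7 8 -> bits=01010111100
After insert 'yak': sets bits 1 4 9 -> bits=01011111110
After insert 'cow': sets bits 0 3 6 -> bits=11011111110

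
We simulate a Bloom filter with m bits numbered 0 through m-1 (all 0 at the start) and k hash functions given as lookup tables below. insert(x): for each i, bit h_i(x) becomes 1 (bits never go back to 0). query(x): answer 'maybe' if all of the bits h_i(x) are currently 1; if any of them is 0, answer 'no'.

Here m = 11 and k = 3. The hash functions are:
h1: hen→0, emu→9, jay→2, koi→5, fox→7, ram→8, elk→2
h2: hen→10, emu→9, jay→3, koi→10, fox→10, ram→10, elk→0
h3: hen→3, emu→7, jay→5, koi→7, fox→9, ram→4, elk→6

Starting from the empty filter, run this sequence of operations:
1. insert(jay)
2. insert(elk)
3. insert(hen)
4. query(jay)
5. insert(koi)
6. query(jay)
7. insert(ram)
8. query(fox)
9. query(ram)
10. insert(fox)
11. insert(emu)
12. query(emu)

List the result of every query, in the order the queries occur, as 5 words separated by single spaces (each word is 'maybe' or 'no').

Start: bits=00000000000
Op 1: insert jay -> sets bits 2 3 5 -> bits=00110100000
Op 2: insert elk -> sets bits 0 2 6 -> bits=10110110000
Op 3: insert hen -> sets bits 0 3 10 -> bits=10110110001
Op 4: query jay -> checks bit2=1, bit3=1, bit5=1 (all 1) -> maybe
Op 5: insert koi -> sets bits 5 7 10 -> bits=10110111001
Op 6: query jay -> checks bit2=1, bit3=1, bit5=1 (all 1) -> maybe
Op 7: insert ram -> sets bits 4 8 10 -> bits=10111111101
Op 8: query fox -> checks bit7=1, bit9=0, bit10=1 (has a 0) -> no
Op 9: query ram -> checks bit4=1, bit8=1, bit10=1 (all 1) -> maybe
Op 10: insert fox -> sets bits 7 9 10 -> bits=10111111111
Op 11: insert emu -> sets bits 7 9 -> bits=10111111111
Op 12: query emu -> checks bit7=1, bit9=1 (all 1) -> maybe
Query results in order: maybe maybe no maybe maybe

Answer: maybe maybe no maybe maybe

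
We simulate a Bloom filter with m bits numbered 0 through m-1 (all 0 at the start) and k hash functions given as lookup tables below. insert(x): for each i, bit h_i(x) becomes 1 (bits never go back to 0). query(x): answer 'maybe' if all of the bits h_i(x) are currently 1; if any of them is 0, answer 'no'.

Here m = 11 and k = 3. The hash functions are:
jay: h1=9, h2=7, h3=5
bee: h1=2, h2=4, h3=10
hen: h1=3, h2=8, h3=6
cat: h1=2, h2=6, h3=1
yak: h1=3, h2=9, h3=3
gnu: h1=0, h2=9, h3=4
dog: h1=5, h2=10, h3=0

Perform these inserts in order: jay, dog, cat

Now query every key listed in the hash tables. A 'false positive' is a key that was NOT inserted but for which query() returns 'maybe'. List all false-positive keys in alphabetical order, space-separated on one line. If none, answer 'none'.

Answer: none

Derivation:
Start: bits=00000000000
After insert 'jay': sets bits 5 7 9 -> bits=00000101010
After insert 'dog': sets bits 0 5 10 -> bits=10000101011
After insert 'cat': sets bits 1 2 6 -> bits=11100111011
Not inserted: bee gnu hen yak — query each against bits=11100111011:
query bee: checks bit2=1, bit4=0, bit10=1 (has a 0) -> no => not a false positive
query gnu: checks bit0=1, bit4=0, bit9=1 (has a 0) -> no => not a false positive
query hen: checks bit3=0, bit6=1, bit8=0 (has a 0) -> no => not a false positive
query yak: checks bit3=0, bit9=1 (has a 0) -> no => not a false positive
False positives (alphabetical): none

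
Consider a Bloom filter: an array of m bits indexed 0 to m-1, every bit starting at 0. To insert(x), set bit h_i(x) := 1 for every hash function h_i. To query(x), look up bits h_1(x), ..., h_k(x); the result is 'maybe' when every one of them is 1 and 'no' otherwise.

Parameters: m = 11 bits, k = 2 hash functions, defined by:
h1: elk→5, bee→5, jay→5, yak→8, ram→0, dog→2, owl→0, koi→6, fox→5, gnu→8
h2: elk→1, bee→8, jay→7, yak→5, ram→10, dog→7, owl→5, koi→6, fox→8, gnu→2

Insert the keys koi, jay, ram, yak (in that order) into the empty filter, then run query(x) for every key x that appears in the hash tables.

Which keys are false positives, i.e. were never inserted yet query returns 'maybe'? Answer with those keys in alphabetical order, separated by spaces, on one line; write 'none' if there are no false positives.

Start: bits=00000000000
After insert 'koi': sets bits 6 -> bits=00000010000
After insert 'jay': sets bits 5 7 -> bits=00000111000
After insert 'ram': sets bits 0 10 -> bits=10000111001
After insert 'yak': sets bits 5 8 -> bits=10000111101
Not inserted: bee dog elk fox gnu owl — query each against bits=10000111101:
query bee: checks bit5=1, bit8=1 (all 1) -> maybe => FALSE POSITIVE
query dog: checks bit2=0, bit7=1 (has a 0) -> no => not a false positive
query elk: checks bit1=0, bit5=1 (has a 0) -> no => not a false positive
query fox: checks bit5=1, bit8=1 (all 1) -> maybe => FALSE POSITIVE
query gnu: checks bit2=0, bit8=1 (has a 0) -> no => not a false positive
query owl: checks bit0=1, bit5=1 (all 1) -> maybe => FALSE POSITIVE
False positives (alphabetical): bee fox owl

Answer: bee fox owl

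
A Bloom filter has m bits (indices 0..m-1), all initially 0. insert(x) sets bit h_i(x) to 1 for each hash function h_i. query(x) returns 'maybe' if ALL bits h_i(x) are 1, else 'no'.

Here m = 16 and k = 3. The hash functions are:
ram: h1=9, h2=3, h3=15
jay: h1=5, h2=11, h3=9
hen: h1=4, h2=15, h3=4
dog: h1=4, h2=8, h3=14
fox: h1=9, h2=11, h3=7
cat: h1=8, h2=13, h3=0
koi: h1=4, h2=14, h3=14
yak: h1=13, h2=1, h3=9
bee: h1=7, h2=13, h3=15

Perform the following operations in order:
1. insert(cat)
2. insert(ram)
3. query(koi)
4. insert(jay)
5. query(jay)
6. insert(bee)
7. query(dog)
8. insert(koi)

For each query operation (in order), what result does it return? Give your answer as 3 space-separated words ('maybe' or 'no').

Answer: no maybe no

Derivation:
Start: bits=0000000000000000
Op 1: insert cat -> sets bits 0 8 13 -> bits=1000000010000100
Op 2: insert ram -> sets bits 3 9 15 -> bits=1001000011000101
Op 3: query koi -> checks bit4=0, bit14=0 (has a 0) -> no
Op 4: insert jay -> sets bits 5 9 11 -> bits=1001010011010101
Op 5: query jay -> checks bit5=1, bit9=1, bit11=1 (all 1) -> maybe
Op 6: insert bee -> sets bits 7 13 15 -> bits=1001010111010101
Op 7: query dog -> checks bit4=0, bit8=1, bit14=0 (has a 0) -> no
Op 8: insert koi -> sets bits 4 14 -> bits=1001110111010111
Query results in order: no maybe no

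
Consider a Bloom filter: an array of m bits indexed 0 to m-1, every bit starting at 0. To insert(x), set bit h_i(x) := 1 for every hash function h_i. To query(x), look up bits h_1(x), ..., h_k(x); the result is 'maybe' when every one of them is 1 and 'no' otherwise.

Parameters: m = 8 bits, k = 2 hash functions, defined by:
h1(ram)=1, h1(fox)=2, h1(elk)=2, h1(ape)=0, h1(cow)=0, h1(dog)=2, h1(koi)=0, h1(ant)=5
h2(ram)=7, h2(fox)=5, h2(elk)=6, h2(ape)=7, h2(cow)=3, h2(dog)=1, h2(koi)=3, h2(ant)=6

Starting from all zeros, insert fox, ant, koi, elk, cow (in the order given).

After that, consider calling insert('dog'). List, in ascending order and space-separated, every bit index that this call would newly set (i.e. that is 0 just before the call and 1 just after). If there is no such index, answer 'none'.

Answer: 1

Derivation:
Start: bits=00000000
After insert 'fox': sets bits 2 5 -> bits=00100100
After insert 'ant': sets bits 5 6 -> bits=00100110
After insert 'koi': sets bits 0 3 -> bits=10110110
After insert 'elk': sets bits 2 6 -> bits=10110110
After insert 'cow': sets bits 0 3 -> bits=10110110
insert 'dog' would touch bits 1 2; currently bit1=0, bit2=1
Bits that are 0 among those (would change 0->1): 1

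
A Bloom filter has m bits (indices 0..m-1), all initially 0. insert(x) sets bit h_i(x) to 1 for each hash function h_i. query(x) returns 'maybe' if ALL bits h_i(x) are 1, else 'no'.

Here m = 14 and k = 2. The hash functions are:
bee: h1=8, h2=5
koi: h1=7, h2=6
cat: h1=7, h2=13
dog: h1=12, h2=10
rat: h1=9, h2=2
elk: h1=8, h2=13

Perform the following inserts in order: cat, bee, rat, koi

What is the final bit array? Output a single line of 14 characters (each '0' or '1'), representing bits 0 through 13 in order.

Start: bits=00000000000000
After insert 'cat': sets bits 7 13 -> bits=00000001000001
After insert 'bee': sets bits 5 8 -> bits=00000101100001
After insert 'rat': sets bits 2 9 -> bits=00100101110001
After insert 'koi': sets bits 6 7 -> bits=00100111110001

Answer: 00100111110001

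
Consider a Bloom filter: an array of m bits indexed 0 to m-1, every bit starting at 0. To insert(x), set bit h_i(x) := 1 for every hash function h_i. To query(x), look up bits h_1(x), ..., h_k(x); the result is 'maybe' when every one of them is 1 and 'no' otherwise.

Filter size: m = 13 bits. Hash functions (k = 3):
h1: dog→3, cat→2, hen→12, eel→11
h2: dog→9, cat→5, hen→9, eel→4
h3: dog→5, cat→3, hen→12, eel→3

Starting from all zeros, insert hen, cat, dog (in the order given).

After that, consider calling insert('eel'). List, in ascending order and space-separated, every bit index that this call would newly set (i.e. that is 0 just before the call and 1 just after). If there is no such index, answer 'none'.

Answer: 4 11

Derivation:
Start: bits=0000000000000
After insert 'hen': sets bits 9 12 -> bits=0000000001001
After insert 'cat': sets bits 2 3 5 -> bits=0011010001001
After insert 'dog': sets bits 3 5 9 -> bits=0011010001001
insert 'eel' would touch bits 3 4 11; currently bit3=1, bit4=0, bit11=0
Bits that are 0 among those (would change 0->1): 4 11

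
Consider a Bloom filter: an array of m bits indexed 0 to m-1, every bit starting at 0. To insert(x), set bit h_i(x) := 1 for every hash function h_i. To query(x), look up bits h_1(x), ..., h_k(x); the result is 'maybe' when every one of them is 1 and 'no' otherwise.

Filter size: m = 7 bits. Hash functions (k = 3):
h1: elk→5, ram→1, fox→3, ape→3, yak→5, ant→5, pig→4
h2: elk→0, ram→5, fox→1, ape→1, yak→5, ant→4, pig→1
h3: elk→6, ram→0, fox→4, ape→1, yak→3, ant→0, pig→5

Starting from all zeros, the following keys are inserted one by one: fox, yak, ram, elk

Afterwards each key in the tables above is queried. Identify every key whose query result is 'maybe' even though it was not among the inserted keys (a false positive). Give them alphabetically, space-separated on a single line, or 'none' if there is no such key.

Start: bits=0000000
After insert 'fox': sets bits 1 3 4 -> bits=0101100
After insert 'yak': sets bits 3 5 -> bits=0101110
After insert 'ram': sets bits 0 1 5 -> bits=1101110
After insert 'elk': sets bits 0 5 6 -> bits=1101111
Not inserted: ant ape pig — query each against bits=1101111:
query ant: checks bit0=1, bit4=1, bit5=1 (all 1) -> maybe => FALSE POSITIVE
query ape: checks bit1=1, bit3=1 (all 1) -> maybe => FALSE POSITIVE
query pig: checks bit1=1, bit4=1, bit5=1 (all 1) -> maybe => FALSE POSITIVE
False positives (alphabetical): ant ape pig

Answer: ant ape pig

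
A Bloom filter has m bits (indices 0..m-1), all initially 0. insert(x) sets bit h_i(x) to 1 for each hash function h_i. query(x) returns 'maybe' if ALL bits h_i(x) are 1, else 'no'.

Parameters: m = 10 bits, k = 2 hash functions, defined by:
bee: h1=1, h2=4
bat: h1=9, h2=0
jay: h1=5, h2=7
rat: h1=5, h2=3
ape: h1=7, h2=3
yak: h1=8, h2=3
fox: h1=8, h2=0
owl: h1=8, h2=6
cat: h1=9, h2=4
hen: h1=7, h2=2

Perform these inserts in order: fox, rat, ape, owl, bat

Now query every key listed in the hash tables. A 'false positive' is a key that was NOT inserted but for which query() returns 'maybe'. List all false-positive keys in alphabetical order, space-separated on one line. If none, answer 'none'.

Start: bits=0000000000
After insert 'fox': sets bits 0 8 -> bits=1000000010
After insert 'rat': sets bits 3 5 -> bits=1001010010
After insert 'ape': sets bits 3 7 -> bits=1001010110
After insert 'owl': sets bits 6 8 -> bits=1001011110
After insert 'bat': sets bits 0 9 -> bits=1001011111
Not inserted: bee cat hen jay yak — query each against bits=1001011111:
query bee: checks bit1=0, bit4=0 (has a 0) -> no => not a false positive
query cat: checks bit4=0, bit9=1 (has a 0) -> no => not a false positive
query hen: checks bit2=0, bit7=1 (has a 0) -> no => not a false positive
query jay: checks bit5=1, bit7=1 (all 1) -> maybe => FALSE POSITIVE
query yak: checks bit3=1, bit8=1 (all 1) -> maybe => FALSE POSITIVE
False positives (alphabetical): jay yak

Answer: jay yak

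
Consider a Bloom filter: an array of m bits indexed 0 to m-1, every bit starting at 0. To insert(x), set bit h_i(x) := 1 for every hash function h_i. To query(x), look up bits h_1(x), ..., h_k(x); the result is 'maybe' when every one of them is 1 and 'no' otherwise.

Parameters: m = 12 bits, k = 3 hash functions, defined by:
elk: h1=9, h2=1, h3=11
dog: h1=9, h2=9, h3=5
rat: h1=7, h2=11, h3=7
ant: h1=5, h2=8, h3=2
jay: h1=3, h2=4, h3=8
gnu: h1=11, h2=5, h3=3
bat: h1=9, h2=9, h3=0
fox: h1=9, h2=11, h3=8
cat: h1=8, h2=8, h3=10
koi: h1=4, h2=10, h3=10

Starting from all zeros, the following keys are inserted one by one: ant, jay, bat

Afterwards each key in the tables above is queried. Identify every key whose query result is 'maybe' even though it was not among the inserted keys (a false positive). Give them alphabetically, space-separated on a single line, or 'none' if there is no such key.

Start: bits=000000000000
After insert 'ant': sets bits 2 5 8 -> bits=001001001000
After insert 'jay': sets bits 3 4 8 -> bits=001111001000
After insert 'bat': sets bits 0 9 -> bits=101111001100
Not inserted: cat dog elk fox gnu koi rat — query each against bits=101111001100:
query cat: checks bit8=1, bit10=0 (has a 0) -> no => not a false positive
query dog: checks bit5=1, bit9=1 (all 1) -> maybe => FALSE POSITIVE
query elk: checks bit1=0, bit9=1, bit11=0 (has a 0) -> no => not a false positive
query fox: checks bit8=1, bit9=1, bit11=0 (has a 0) -> no => not a false positive
query gnu: checks bit3=1, bit5=1, bit11=0 (has a 0) -> no => not a false positive
query koi: checks bit4=1, bit10=0 (has a 0) -> no => not a false positive
query rat: checks bit7=0, bit11=0 (has a 0) -> no => not a false positive
False positives (alphabetical): dog

Answer: dog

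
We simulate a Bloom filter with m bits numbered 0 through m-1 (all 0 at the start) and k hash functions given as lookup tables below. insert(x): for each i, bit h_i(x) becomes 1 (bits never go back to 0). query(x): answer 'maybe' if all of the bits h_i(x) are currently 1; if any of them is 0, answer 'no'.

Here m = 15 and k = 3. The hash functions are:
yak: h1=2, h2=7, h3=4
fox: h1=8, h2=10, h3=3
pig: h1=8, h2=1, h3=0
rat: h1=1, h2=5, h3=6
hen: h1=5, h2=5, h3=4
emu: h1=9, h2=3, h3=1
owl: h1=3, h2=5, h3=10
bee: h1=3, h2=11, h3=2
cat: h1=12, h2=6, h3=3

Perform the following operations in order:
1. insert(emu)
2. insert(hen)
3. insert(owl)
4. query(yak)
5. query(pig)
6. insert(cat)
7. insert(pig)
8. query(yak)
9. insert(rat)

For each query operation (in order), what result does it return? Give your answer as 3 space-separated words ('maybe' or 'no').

Start: bits=000000000000000
Op 1: insert emu -> sets bits 1 3 9 -> bits=010100000100000
Op 2: insert hen -> sets bits 4 5 -> bits=010111000100000
Op 3: insert owl -> sets bits 3 5 10 -> bits=010111000110000
Op 4: query yak -> checks bit2=0, bit4=1, bit7=0 (has a 0) -> no
Op 5: query pig -> checks bit0=0, bit1=1, bit8=0 (has a 0) -> no
Op 6: insert cat -> sets bits 3 6 12 -> bits=010111100110100
Op 7: insert pig -> sets bits 0 1 8 -> bits=110111101110100
Op 8: query yak -> checks bit2=0, bit4=1, bit7=0 (has a 0) -> no
Op 9: insert rat -> sets bits 1 5 6 -> bits=110111101110100
Query results in order: no no no

Answer: no no no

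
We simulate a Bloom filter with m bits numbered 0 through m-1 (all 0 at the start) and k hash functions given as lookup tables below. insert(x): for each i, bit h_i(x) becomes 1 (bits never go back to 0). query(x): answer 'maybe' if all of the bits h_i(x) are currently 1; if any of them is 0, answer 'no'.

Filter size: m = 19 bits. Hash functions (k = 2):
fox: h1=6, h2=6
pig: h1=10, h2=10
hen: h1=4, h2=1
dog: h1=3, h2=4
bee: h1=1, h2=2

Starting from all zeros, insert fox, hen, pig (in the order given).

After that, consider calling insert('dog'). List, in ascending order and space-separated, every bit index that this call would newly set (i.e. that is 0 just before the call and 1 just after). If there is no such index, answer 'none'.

Start: bits=0000000000000000000
After insert 'fox': sets bits 6 -> bits=0000001000000000000
After insert 'hen': sets bits 1 4 -> bits=0100101000000000000
After insert 'pig': sets bits 10 -> bits=0100101000100000000
insert 'dog' would touch bits 3 4; currently bit3=0, bit4=1
Bits that are 0 among those (would change 0->1): 3

Answer: 3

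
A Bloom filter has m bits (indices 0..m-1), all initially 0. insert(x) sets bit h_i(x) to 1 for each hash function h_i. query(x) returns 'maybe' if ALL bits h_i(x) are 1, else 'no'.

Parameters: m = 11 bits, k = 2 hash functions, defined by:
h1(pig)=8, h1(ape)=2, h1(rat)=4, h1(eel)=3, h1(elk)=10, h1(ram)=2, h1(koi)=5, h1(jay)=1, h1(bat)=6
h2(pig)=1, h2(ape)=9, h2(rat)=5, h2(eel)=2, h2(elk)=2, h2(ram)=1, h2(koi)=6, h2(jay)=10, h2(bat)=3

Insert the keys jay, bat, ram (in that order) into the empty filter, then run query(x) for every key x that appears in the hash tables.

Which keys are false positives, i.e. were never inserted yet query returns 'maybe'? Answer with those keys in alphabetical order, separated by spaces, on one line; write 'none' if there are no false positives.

Answer: eel elk

Derivation:
Start: bits=00000000000
After insert 'jay': sets bits 1 10 -> bits=01000000001
After insert 'bat': sets bits 3 6 -> bits=01010010001
After insert 'ram': sets bits 1 2 -> bits=01110010001
Not inserted: ape eel elk koi pig rat — query each against bits=01110010001:
query ape: checks bit2=1, bit9=0 (has a 0) -> no => not a false positive
query eel: checks bit2=1, bit3=1 (all 1) -> maybe => FALSE POSITIVE
query elk: checks bit2=1, bit10=1 (all 1) -> maybe => FALSE POSITIVE
query koi: checks bit5=0, bit6=1 (has a 0) -> no => not a false positive
query pig: checks bit1=1, bit8=0 (has a 0) -> no => not a false positive
query rat: checks bit4=0, bit5=0 (has a 0) -> no => not a false positive
False positives (alphabetical): eel elk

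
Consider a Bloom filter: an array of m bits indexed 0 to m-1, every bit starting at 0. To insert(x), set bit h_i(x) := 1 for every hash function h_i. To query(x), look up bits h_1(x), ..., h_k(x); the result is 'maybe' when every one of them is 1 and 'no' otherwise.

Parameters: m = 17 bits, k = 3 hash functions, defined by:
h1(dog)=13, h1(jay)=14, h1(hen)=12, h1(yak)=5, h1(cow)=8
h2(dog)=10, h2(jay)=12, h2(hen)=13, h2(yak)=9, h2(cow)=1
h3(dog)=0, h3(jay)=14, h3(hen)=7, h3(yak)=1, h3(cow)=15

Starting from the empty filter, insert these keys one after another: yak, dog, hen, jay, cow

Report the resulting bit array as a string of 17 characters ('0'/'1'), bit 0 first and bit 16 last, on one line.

Start: bits=00000000000000000
After insert 'yak': sets bits 1 5 9 -> bits=01000100010000000
After insert 'dog': sets bits 0 10 13 -> bits=11000100011001000
After insert 'hen': sets bits 7 12 13 -> bits=11000101011011000
After insert 'jay': sets bits 12 14 -> bits=11000101011011100
After insert 'cow': sets bits 1 8 15 -> bits=11000101111011110

Answer: 11000101111011110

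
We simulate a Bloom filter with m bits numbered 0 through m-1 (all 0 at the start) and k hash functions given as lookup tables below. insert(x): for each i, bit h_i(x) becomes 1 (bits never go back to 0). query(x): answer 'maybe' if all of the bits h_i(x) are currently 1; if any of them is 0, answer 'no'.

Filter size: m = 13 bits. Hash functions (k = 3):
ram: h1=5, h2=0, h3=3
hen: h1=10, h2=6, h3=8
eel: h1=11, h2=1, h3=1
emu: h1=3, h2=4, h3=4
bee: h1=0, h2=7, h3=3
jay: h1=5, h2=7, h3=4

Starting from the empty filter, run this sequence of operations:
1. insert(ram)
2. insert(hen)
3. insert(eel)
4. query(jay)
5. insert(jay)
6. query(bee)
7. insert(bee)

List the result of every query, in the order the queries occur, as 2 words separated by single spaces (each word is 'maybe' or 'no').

Answer: no maybe

Derivation:
Start: bits=0000000000000
Op 1: insert ram -> sets bits 0 3 5 -> bits=1001010000000
Op 2: insert hen -> sets bits 6 8 10 -> bits=1001011010100
Op 3: insert eel -> sets bits 1 11 -> bits=1101011010110
Op 4: query jay -> checks bit4=0, bit5=1, bit7=0 (has a 0) -> no
Op 5: insert jay -> sets bits 4 5 7 -> bits=1101111110110
Op 6: query bee -> checks bit0=1, bit3=1, bit7=1 (all 1) -> maybe
Op 7: insert bee -> sets bits 0 3 7 -> bits=1101111110110
Query results in order: no maybe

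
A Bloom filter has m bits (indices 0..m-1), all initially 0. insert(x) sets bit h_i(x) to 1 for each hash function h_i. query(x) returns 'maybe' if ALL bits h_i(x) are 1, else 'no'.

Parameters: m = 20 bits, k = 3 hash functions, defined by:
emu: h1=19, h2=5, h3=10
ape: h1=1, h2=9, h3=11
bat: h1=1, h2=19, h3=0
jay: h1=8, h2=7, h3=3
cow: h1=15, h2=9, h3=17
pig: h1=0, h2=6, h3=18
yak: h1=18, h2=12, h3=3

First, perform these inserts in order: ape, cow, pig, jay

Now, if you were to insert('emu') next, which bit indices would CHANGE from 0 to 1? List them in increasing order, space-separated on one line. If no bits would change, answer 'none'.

Answer: 5 10 19

Derivation:
Start: bits=00000000000000000000
After insert 'ape': sets bits 1 9 11 -> bits=01000000010100000000
After insert 'cow': sets bits 9 15 17 -> bits=01000000010100010100
After insert 'pig': sets bits 0 6 18 -> bits=11000010010100010110
After insert 'jay': sets bits 3 7 8 -> bits=11010011110100010110
insert 'emu' would touch bits 5 10 19; currently bit5=0, bit10=0, bit19=0
Bits that are 0 among those (would change 0->1): 5 10 19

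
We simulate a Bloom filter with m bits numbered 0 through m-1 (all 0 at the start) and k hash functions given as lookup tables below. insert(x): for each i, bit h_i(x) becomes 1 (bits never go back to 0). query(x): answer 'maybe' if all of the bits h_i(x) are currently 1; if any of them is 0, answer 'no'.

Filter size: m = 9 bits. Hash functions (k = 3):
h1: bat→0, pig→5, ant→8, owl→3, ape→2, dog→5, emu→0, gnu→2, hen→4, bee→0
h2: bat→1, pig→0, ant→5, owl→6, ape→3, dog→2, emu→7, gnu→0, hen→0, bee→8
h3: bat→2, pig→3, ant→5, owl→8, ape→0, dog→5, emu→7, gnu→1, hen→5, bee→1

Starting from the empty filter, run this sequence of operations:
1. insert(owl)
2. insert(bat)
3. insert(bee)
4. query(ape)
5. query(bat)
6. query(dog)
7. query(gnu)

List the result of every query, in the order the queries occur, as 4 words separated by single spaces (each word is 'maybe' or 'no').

Answer: maybe maybe no maybe

Derivation:
Start: bits=000000000
Op 1: insert owl -> sets bits 3 6 8 -> bits=000100101
Op 2: insert bat -> sets bits 0 1 2 -> bits=111100101
Op 3: insert bee -> sets bits 0 1 8 -> bits=111100101
Op 4: query ape -> checks bit0=1, bit2=1, bit3=1 (all 1) -> maybe
Op 5: query bat -> checks bit0=1, bit1=1, bit2=1 (all 1) -> maybe
Op 6: query dog -> checks bit2=1, bit5=0 (has a 0) -> no
Op 7: query gnu -> checks bit0=1, bit1=1, bit2=1 (all 1) -> maybe
Query results in order: maybe maybe no maybe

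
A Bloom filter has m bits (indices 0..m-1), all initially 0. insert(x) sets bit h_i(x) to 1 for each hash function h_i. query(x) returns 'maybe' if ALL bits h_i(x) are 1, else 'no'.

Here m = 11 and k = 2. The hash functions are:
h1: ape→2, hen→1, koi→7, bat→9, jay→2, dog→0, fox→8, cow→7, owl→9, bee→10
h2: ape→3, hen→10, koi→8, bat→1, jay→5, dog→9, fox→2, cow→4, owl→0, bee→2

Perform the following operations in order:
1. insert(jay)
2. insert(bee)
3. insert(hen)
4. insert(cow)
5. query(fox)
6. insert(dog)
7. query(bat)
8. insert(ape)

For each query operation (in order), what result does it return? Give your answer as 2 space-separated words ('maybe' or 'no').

Answer: no maybe

Derivation:
Start: bits=00000000000
Op 1: insert jay -> sets bits 2 5 -> bits=00100100000
Op 2: insert bee -> sets bits 2 10 -> bits=00100100001
Op 3: insert hen -> sets bits 1 10 -> bits=01100100001
Op 4: insert cow -> sets bits 4 7 -> bits=01101101001
Op 5: query fox -> checks bit2=1, bit8=0 (has a 0) -> no
Op 6: insert dog -> sets bits 0 9 -> bits=11101101011
Op 7: query bat -> checks bit1=1, bit9=1 (all 1) -> maybe
Op 8: insert ape -> sets bits 2 3 -> bits=11111101011
Query results in order: no maybe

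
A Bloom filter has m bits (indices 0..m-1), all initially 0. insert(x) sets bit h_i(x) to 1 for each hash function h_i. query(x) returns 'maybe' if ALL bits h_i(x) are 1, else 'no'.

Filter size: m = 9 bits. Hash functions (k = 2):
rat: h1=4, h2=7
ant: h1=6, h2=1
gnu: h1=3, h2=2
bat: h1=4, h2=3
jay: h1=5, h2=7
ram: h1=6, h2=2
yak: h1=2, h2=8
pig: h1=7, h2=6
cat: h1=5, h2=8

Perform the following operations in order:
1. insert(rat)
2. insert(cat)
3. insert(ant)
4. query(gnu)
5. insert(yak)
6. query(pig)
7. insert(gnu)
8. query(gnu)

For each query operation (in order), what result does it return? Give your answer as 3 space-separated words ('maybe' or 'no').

Answer: no maybe maybe

Derivation:
Start: bits=000000000
Op 1: insert rat -> sets bits 4 7 -> bits=000010010
Op 2: insert cat -> sets bits 5 8 -> bits=000011011
Op 3: insert ant -> sets bits 1 6 -> bits=010011111
Op 4: query gnu -> checks bit2=0, bit3=0 (has a 0) -> no
Op 5: insert yak -> sets bits 2 8 -> bits=011011111
Op 6: query pig -> checks bit6=1, bit7=1 (all 1) -> maybe
Op 7: insert gnu -> sets bits 2 3 -> bits=011111111
Op 8: query gnu -> checks bit2=1, bit3=1 (all 1) -> maybe
Query results in order: no maybe maybe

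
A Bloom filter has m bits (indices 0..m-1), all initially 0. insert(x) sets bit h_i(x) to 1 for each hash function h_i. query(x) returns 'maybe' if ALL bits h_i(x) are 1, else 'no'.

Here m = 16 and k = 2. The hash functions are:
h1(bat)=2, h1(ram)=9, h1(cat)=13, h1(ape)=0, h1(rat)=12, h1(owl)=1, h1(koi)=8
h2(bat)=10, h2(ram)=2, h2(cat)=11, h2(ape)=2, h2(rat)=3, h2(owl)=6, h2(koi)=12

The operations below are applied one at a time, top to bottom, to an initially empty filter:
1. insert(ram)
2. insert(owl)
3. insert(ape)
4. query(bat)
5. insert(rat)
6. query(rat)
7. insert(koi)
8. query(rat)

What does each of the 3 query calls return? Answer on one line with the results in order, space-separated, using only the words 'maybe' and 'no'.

Answer: no maybe maybe

Derivation:
Start: bits=0000000000000000
Op 1: insert ram -> sets bits 2 9 -> bits=0010000001000000
Op 2: insert owl -> sets bits 1 6 -> bits=0110001001000000
Op 3: insert ape -> sets bits 0 2 -> bits=1110001001000000
Op 4: query bat -> checks bit2=1, bit10=0 (has a 0) -> no
Op 5: insert rat -> sets bits 3 12 -> bits=1111001001001000
Op 6: query rat -> checks bit3=1, bit12=1 (all 1) -> maybe
Op 7: insert koi -> sets bits 8 12 -> bits=1111001011001000
Op 8: query rat -> checks bit3=1, bit12=1 (all 1) -> maybe
Query results in order: no maybe maybe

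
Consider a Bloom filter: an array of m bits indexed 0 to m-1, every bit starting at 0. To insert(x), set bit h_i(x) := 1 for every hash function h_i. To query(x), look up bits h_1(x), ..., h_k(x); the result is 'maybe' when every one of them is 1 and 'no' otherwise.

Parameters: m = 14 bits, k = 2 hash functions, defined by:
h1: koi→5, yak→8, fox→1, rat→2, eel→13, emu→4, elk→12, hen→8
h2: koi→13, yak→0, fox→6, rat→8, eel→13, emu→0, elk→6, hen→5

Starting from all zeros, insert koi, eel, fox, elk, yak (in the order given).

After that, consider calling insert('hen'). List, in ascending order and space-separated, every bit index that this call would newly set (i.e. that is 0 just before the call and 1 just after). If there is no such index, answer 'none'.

Answer: none

Derivation:
Start: bits=00000000000000
After insert 'koi': sets bits 5 13 -> bits=00000100000001
After insert 'eel': sets bits 13 -> bits=00000100000001
After insert 'fox': sets bits 1 6 -> bits=01000110000001
After insert 'elk': sets bits 6 12 -> bits=01000110000011
After insert 'yak': sets bits 0 8 -> bits=11000110100011
insert 'hen' would touch bits 5 8; currently bit5=1, bit8=1
Bits that are 0 among those (would change 0->1): none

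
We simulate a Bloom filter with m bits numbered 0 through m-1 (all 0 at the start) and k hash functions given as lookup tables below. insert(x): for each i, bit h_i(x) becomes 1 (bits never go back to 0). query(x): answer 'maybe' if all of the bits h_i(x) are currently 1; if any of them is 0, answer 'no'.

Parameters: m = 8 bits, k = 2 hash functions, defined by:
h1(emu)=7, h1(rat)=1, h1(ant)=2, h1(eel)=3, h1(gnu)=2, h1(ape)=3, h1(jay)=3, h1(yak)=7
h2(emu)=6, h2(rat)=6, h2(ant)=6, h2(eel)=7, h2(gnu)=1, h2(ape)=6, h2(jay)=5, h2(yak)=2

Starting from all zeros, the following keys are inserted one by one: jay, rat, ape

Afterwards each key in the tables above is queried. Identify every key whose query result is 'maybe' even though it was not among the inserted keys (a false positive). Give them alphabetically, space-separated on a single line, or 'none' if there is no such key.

Start: bits=00000000
After insert 'jay': sets bits 3 5 -> bits=00010100
After insert 'rat': sets bits 1 6 -> bits=01010110
After insert 'ape': sets bits 3 6 -> bits=01010110
Not inserted: ant eel emu gnu yak — query each against bits=01010110:
query ant: checks bit2=0, bit6=1 (has a 0) -> no => not a false positive
query eel: checks bit3=1, bit7=0 (has a 0) -> no => not a false positive
query emu: checks bit6=1, bit7=0 (has a 0) -> no => not a false positive
query gnu: checks bit1=1, bit2=0 (has a 0) -> no => not a false positive
query yak: checks bit2=0, bit7=0 (has a 0) -> no => not a false positive
False positives (alphabetical): none

Answer: none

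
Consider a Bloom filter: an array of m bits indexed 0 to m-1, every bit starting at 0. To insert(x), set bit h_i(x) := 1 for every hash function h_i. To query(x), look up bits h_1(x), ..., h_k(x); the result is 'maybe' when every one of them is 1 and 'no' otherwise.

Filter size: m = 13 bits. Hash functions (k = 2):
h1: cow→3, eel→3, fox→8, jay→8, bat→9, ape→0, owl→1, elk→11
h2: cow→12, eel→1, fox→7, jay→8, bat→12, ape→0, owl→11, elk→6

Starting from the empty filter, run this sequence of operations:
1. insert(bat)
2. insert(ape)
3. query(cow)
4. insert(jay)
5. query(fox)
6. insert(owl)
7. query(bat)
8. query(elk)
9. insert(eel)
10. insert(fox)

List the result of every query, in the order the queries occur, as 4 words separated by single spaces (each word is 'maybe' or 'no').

Answer: no no maybe no

Derivation:
Start: bits=0000000000000
Op 1: insert bat -> sets bits 9 12 -> bits=0000000001001
Op 2: insert ape -> sets bits 0 -> bits=1000000001001
Op 3: query cow -> checks bit3=0, bit12=1 (has a 0) -> no
Op 4: insert jay -> sets bits 8 -> bits=1000000011001
Op 5: query fox -> checks bit7=0, bit8=1 (has a 0) -> no
Op 6: insert owl -> sets bits 1 11 -> bits=1100000011011
Op 7: query bat -> checks bit9=1, bit12=1 (all 1) -> maybe
Op 8: query elk -> checks bit6=0, bit11=1 (has a 0) -> no
Op 9: insert eel -> sets bits 1 3 -> bits=1101000011011
Op 10: insert fox -> sets bits 7 8 -> bits=1101000111011
Query results in order: no no maybe no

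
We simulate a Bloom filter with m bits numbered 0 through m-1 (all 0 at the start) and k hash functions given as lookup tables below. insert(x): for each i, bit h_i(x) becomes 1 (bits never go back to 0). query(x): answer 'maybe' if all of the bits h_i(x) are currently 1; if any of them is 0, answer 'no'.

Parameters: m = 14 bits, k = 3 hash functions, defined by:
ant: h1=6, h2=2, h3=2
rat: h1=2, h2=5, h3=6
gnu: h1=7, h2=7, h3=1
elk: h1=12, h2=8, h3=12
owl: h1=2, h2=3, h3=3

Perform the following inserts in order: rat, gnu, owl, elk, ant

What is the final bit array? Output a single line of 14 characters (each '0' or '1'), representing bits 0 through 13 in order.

Start: bits=00000000000000
After insert 'rat': sets bits 2 5 6 -> bits=00100110000000
After insert 'gnu': sets bits 1 7 -> bits=01100111000000
After insert 'owl': sets bits 2 3 -> bits=01110111000000
After insert 'elk': sets bits 8 12 -> bits=01110111100010
After insert 'ant': sets bits 2 6 -> bits=01110111100010

Answer: 01110111100010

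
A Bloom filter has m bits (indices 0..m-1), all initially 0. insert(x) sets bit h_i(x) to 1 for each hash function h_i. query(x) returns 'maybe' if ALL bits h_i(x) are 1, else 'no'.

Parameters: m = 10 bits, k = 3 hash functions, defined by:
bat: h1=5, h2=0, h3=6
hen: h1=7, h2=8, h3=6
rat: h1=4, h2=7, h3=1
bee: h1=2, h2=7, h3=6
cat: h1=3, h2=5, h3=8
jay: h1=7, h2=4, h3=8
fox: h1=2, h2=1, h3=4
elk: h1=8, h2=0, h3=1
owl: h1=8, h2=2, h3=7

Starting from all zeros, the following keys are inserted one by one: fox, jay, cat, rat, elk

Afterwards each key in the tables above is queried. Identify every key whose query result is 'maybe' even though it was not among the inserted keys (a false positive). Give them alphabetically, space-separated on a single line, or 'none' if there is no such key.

Start: bits=0000000000
After insert 'fox': sets bits 1 2 4 -> bits=0110100000
After insert 'jay': sets bits 4 7 8 -> bits=0110100110
After insert 'cat': sets bits 3 5 8 -> bits=0111110110
After insert 'rat': sets bits 1 4 7 -> bits=0111110110
After insert 'elk': sets bits 0 1 8 -> bits=1111110110
Not inserted: bat bee hen owl — query each against bits=1111110110:
query bat: checks bit0=1, bit5=1, bit6=0 (has a 0) -> no => not a false positive
query bee: checks bit2=1, bit6=0, bit7=1 (has a 0) -> no => not a false positive
query hen: checks bit6=0, bit7=1, bit8=1 (has a 0) -> no => not a false positive
query owl: checks bit2=1, bit7=1, bit8=1 (all 1) -> maybe => FALSE POSITIVE
False positives (alphabetical): owl

Answer: owl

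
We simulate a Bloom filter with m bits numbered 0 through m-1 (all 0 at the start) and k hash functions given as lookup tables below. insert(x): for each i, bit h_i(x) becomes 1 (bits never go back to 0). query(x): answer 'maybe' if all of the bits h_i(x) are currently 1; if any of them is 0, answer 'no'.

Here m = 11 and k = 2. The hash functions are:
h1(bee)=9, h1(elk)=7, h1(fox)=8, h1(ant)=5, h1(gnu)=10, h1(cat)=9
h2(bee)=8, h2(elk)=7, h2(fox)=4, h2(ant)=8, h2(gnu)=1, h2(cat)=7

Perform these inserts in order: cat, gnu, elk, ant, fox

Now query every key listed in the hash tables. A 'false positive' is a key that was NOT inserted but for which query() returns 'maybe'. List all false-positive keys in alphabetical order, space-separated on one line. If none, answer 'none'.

Answer: bee

Derivation:
Start: bits=00000000000
After insert 'cat': sets bits 7 9 -> bits=00000001010
After insert 'gnu': sets bits 1 10 -> bits=01000001011
After insert 'elk': sets bits 7 -> bits=01000001011
After insert 'ant': sets bits 5 8 -> bits=01000101111
After insert 'fox': sets bits 4 8 -> bits=01001101111
Not inserted: bee — query each against bits=01001101111:
query bee: checks bit8=1, bit9=1 (all 1) -> maybe => FALSE POSITIVE
False positives (alphabetical): bee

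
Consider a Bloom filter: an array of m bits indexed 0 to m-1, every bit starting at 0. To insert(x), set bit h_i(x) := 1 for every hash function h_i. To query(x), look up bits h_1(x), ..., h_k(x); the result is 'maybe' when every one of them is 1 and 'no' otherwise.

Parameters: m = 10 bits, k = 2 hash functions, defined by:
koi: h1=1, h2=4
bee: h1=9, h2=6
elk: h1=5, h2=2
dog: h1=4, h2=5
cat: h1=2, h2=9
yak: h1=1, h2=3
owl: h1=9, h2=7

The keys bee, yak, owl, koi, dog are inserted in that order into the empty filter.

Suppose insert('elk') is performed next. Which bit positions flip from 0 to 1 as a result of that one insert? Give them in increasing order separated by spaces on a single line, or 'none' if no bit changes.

Answer: 2

Derivation:
Start: bits=0000000000
After insert 'bee': sets bits 6 9 -> bits=0000001001
After insert 'yak': sets bits 1 3 -> bits=0101001001
After insert 'owl': sets bits 7 9 -> bits=0101001101
After insert 'koi': sets bits 1 4 -> bits=0101101101
After insert 'dog': sets bits 4 5 -> bits=0101111101
insert 'elk' would touch bits 2 5; currently bit2=0, bit5=1
Bits that are 0 among those (would change 0->1): 2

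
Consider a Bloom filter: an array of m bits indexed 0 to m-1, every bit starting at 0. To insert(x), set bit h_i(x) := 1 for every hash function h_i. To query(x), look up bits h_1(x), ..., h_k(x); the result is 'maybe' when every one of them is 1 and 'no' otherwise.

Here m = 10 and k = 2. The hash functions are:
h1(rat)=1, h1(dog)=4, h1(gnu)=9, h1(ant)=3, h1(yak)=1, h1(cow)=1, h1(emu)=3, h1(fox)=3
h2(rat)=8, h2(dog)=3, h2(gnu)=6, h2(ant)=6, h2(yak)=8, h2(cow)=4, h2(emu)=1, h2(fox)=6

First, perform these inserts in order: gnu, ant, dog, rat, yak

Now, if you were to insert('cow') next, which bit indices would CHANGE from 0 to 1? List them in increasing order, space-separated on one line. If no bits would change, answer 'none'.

Answer: none

Derivation:
Start: bits=0000000000
After insert 'gnu': sets bits 6 9 -> bits=0000001001
After insert 'ant': sets bits 3 6 -> bits=0001001001
After insert 'dog': sets bits 3 4 -> bits=0001101001
After insert 'rat': sets bits 1 8 -> bits=0101101011
After insert 'yak': sets bits 1 8 -> bits=0101101011
insert 'cow' would touch bits 1 4; currently bit1=1, bit4=1
Bits that are 0 among those (would change 0->1): none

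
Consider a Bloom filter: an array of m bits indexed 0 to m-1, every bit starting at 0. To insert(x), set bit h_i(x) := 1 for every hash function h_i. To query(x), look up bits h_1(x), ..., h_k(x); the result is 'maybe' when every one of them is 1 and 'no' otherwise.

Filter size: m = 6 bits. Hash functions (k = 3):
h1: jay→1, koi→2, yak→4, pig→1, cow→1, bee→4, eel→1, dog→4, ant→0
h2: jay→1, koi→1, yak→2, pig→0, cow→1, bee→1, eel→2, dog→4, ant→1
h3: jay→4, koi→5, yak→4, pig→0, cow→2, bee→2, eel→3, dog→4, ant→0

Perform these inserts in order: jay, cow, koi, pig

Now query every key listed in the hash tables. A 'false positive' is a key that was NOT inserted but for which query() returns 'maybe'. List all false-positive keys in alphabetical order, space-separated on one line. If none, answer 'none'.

Start: bits=000000
After insert 'jay': sets bits 1 4 -> bits=010010
After insert 'cow': sets bits 1 2 -> bits=011010
After insert 'koi': sets bits 1 2 5 -> bits=011011
After insert 'pig': sets bits 0 1 -> bits=111011
Not inserted: ant bee dog eel yak — query each against bits=111011:
query ant: checks bit0=1, bit1=1 (all 1) -> maybe => FALSE POSITIVE
query bee: checks bit1=1, bit2=1, bit4=1 (all 1) -> maybe => FALSE POSITIVE
query dog: checks bit4=1 (all 1) -> maybe => FALSE POSITIVE
query eel: checks bit1=1, bit2=1, bit3=0 (has a 0) -> no => not a false positive
query yak: checks bit2=1, bit4=1 (all 1) -> maybe => FALSE POSITIVE
False positives (alphabetical): ant bee dog yak

Answer: ant bee dog yak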